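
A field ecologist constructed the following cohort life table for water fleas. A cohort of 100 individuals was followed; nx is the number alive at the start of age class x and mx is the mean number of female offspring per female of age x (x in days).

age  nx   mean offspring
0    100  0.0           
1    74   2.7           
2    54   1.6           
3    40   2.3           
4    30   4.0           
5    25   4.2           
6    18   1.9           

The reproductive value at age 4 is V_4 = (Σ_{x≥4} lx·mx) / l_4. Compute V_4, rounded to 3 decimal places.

8.640

lx = nx/n0 = nx/100: 1, 0.74, 0.54, 0.4, 0.3, 0.25, 0.18
lx·mx for x ≥ 4: 1.2, 1.05, 0.342 → sum = 2.592
V_4 = 2.592 / l_4 = 2.592 / 0.3 = 8.64 → 8.640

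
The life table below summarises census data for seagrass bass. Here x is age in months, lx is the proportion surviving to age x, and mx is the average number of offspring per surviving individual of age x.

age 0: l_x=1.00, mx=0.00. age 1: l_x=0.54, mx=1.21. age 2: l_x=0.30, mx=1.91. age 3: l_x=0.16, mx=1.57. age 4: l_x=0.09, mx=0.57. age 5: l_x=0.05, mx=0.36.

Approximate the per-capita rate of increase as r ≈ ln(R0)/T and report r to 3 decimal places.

R0 = Σ lx·mx = 0 + 0.6534 + 0.573 + 0.2512 + 0.0513 + 0.018 = 1.5469
Σ x·lx·mx = 2.8482; T = 2.8482/1.5469 = 1.84123…
r ≈ ln(R0)/T = ln(1.5469)/1.84123… = 0.23694… → 0.237

0.237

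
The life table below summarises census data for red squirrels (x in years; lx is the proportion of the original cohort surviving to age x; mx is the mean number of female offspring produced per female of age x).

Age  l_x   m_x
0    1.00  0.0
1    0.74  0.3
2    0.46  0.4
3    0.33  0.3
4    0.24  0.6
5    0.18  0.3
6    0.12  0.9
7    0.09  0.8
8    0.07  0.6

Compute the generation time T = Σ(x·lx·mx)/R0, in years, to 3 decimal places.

lx·mx: 0, 0.222, 0.184, 0.099, 0.144, 0.054, 0.108, 0.072, 0.042 → R0 = 0.925
x·lx·mx: 0, 0.222, 0.368, 0.297, 0.576, 0.27, 0.648, 0.504, 0.336 → Σ = 3.221
T = 3.221 / 0.925 = 3.482162… → 3.482

3.482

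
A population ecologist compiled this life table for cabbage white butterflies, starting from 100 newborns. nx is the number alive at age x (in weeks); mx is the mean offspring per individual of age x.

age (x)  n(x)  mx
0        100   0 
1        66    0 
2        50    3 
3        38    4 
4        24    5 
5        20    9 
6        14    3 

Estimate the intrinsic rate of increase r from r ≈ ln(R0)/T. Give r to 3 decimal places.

lx = nx/n0 = nx/100: 1, 0.66, 0.5, 0.38, 0.24, 0.2, 0.14
R0 = Σ lx·mx = 0 + 0 + 1.5 + 1.52 + 1.2 + 1.8 + 0.42 = 6.44
Σ x·lx·mx = 23.88; T = 23.88/6.44 = 3.70807…
r ≈ ln(R0)/T = ln(6.44)/3.70807… = 0.50229… → 0.502

0.502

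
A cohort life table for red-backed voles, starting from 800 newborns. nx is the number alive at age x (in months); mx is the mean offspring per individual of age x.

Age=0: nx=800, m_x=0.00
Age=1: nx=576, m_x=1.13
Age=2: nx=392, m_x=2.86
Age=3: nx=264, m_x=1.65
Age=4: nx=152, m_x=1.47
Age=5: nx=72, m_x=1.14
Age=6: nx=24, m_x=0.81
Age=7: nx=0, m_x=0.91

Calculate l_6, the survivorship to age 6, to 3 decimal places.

l_6 = n_6/n_0 = 24/800 = 0.03 → 0.030

0.030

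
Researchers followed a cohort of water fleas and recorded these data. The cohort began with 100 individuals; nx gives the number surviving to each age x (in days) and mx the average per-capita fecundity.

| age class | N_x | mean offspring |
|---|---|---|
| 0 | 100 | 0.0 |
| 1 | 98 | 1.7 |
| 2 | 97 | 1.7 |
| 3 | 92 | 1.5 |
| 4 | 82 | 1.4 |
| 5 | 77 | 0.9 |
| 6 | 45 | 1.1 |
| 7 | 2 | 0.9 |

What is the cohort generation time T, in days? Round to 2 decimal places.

2.87

lx = nx/n0 = nx/100: 1, 0.98, 0.97, 0.92, 0.82, 0.77, 0.45, 0.02
lx·mx: 0, 1.666, 1.649, 1.38, 1.148, 0.693, 0.495, 0.018 → R0 = 7.049
x·lx·mx: 0, 1.666, 3.298, 4.14, 4.592, 3.465, 2.97, 0.126 → Σ = 20.257
T = 20.257 / 7.049 = 2.873741… → 2.87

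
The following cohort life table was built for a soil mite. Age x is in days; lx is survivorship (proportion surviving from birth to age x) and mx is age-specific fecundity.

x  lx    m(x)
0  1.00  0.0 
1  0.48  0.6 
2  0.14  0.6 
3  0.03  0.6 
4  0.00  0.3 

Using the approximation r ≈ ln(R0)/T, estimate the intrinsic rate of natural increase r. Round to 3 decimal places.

-0.720

R0 = Σ lx·mx = 0 + 0.288 + 0.084 + 0.018 + 0 = 0.39
Σ x·lx·mx = 0.51; T = 0.51/0.39 = 1.30769…
r ≈ ln(R0)/T = ln(0.39)/1.30769… = -0.72005… → -0.720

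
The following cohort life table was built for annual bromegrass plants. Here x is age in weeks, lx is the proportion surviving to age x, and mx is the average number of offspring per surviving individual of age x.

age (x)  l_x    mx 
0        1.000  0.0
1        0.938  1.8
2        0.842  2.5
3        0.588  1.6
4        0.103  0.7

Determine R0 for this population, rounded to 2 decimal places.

lx·mx by age: 0, 1.6884, 2.105, 0.9408, 0.0721
R0 = Σ lx·mx = 4.8063 → 4.81

4.81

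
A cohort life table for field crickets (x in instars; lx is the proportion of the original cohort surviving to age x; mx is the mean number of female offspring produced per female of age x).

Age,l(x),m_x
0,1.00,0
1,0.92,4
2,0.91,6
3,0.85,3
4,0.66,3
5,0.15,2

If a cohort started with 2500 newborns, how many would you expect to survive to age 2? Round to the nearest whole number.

2275

Expected survivors = N0 · l_2 = 2500 × 0.91 = 2275 → 2275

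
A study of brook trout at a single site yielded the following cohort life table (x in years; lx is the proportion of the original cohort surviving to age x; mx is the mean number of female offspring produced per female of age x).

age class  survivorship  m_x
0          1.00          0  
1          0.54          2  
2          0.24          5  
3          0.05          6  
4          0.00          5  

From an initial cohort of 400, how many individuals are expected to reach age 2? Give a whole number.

Expected survivors = N0 · l_2 = 400 × 0.24 = 96 → 96

96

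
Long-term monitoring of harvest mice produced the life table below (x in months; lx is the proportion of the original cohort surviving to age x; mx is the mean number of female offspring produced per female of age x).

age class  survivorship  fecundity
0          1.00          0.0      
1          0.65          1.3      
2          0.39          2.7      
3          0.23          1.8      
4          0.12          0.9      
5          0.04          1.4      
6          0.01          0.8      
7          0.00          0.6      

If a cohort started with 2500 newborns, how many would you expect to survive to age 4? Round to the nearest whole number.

Expected survivors = N0 · l_4 = 2500 × 0.12 = 300 → 300

300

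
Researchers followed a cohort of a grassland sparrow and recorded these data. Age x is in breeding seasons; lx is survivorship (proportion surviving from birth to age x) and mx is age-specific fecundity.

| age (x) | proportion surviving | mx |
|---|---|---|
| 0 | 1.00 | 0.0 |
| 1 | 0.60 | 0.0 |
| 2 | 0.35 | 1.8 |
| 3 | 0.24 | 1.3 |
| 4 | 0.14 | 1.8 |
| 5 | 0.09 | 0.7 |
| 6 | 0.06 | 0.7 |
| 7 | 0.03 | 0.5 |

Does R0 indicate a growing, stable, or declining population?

growing

R0 = Σ lx·mx = 0 + 0 + 0.63 + 0.312 + 0.252 + 0.063 + 0.042 + 0.015 = 1.314
R0 > 1, so the population is growing.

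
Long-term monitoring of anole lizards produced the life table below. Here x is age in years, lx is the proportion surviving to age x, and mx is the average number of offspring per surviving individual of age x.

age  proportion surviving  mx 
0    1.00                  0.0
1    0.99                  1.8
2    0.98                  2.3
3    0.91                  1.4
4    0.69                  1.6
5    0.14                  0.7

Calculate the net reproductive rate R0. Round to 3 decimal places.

lx·mx by age: 0, 1.782, 2.254, 1.274, 1.104, 0.098
R0 = Σ lx·mx = 6.512 → 6.512

6.512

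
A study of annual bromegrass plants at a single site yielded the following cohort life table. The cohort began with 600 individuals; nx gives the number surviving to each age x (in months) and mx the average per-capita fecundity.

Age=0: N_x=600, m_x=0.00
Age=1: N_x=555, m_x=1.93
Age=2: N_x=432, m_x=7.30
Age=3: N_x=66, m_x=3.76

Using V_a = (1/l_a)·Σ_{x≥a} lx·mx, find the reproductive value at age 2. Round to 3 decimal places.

lx = nx/n0 = nx/600: 1, 0.925, 0.72, 0.11
lx·mx for x ≥ 2: 5.256, 0.4136 → sum = 5.6696
V_2 = 5.6696 / l_2 = 5.6696 / 0.72 = 7.874444… → 7.874

7.874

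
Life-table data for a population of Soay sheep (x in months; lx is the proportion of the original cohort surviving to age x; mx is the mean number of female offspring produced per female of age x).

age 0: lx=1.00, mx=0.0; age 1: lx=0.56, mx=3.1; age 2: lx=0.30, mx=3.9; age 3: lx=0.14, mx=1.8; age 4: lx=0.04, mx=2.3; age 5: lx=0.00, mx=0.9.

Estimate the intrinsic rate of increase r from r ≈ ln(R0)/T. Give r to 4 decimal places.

0.7367

R0 = Σ lx·mx = 0 + 1.736 + 1.17 + 0.252 + 0.092 + 0 = 3.25
Σ x·lx·mx = 5.2; T = 5.2/3.25 = 1.6
r ≈ ln(R0)/T = ln(3.25)/1.6 = 0.736659… → 0.7367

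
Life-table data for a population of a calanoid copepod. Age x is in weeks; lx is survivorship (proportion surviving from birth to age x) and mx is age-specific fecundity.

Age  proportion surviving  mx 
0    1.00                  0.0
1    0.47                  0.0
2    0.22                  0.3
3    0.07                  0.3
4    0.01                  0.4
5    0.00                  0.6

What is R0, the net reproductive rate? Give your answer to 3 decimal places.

0.091

lx·mx by age: 0, 0, 0.066, 0.021, 0.004, 0
R0 = Σ lx·mx = 0.091 → 0.091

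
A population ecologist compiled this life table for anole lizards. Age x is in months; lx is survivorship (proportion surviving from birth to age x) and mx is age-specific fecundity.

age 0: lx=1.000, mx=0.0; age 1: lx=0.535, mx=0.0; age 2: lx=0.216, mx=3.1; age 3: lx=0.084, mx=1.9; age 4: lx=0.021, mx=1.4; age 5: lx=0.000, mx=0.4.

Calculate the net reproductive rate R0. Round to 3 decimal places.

lx·mx by age: 0, 0, 0.6696, 0.1596, 0.0294, 0
R0 = Σ lx·mx = 0.8586 → 0.859

0.859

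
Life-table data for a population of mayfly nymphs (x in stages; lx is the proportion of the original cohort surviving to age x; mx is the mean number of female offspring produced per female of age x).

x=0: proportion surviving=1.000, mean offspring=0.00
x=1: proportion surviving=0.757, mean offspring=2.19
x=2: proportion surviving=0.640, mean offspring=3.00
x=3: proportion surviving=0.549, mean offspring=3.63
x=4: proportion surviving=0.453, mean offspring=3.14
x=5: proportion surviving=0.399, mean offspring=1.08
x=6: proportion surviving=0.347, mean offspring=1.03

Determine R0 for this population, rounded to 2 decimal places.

7.78

lx·mx by age: 0, 1.65783, 1.92, 1.99287, 1.42242, 0.43092, 0.35741
R0 = Σ lx·mx = 7.78145 → 7.78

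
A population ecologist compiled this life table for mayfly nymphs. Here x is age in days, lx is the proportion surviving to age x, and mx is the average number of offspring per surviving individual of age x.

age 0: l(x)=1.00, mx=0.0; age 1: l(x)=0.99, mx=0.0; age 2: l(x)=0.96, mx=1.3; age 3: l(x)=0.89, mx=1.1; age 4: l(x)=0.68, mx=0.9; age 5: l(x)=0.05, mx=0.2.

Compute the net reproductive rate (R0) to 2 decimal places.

2.85

lx·mx by age: 0, 0, 1.248, 0.979, 0.612, 0.01
R0 = Σ lx·mx = 2.849 → 2.85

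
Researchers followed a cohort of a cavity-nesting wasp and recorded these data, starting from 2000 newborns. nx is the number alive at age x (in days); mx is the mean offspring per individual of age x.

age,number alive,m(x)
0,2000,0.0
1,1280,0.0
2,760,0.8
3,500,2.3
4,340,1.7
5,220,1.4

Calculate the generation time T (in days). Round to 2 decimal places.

lx = nx/n0 = nx/2000: 1, 0.64, 0.38, 0.25, 0.17, 0.11
lx·mx: 0, 0, 0.304, 0.575, 0.289, 0.154 → R0 = 1.322
x·lx·mx: 0, 0, 0.608, 1.725, 1.156, 0.77 → Σ = 4.259
T = 4.259 / 1.322 = 3.221634… → 3.22

3.22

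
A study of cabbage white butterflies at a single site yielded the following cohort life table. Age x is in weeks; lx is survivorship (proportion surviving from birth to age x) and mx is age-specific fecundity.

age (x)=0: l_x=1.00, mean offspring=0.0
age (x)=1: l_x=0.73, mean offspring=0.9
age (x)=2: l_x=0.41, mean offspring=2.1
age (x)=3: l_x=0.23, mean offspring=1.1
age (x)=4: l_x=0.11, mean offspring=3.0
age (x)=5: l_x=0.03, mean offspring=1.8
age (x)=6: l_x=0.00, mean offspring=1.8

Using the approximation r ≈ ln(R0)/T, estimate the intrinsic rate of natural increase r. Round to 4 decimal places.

R0 = Σ lx·mx = 0 + 0.657 + 0.861 + 0.253 + 0.33 + 0.054 + 0 = 2.155
Σ x·lx·mx = 4.728; T = 4.728/2.155 = 2.19397…
r ≈ ln(R0)/T = ln(2.155)/2.19397… = 0.349955… → 0.3500

0.3500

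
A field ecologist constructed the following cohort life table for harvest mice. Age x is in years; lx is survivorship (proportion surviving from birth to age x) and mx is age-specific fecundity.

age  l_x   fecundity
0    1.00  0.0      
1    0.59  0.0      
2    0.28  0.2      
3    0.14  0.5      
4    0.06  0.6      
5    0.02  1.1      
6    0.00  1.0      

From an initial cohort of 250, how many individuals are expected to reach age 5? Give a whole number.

Expected survivors = N0 · l_5 = 250 × 0.02 = 5 → 5

5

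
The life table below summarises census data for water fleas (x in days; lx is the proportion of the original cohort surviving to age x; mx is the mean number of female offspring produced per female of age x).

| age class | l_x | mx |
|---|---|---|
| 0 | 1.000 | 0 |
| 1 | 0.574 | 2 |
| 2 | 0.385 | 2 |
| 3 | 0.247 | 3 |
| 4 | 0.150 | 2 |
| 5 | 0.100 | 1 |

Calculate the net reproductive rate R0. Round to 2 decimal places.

3.06

lx·mx by age: 0, 1.148, 0.77, 0.741, 0.3, 0.1
R0 = Σ lx·mx = 3.059 → 3.06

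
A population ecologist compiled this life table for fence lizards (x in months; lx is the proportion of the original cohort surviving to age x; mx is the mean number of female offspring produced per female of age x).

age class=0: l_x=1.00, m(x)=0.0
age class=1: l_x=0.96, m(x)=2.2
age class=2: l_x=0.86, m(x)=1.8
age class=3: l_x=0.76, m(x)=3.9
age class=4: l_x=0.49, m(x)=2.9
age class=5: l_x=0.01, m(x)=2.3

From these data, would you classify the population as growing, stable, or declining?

growing

R0 = Σ lx·mx = 0 + 2.112 + 1.548 + 2.964 + 1.421 + 0.023 = 8.068
R0 > 1, so the population is growing.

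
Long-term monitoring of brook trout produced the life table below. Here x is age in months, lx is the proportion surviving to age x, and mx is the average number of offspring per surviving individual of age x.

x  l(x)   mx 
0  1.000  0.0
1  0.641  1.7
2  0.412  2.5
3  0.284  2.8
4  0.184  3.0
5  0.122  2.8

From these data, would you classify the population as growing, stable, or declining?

R0 = Σ lx·mx = 0 + 1.0897 + 1.03 + 0.7952 + 0.552 + 0.3416 = 3.8085
R0 > 1, so the population is growing.

growing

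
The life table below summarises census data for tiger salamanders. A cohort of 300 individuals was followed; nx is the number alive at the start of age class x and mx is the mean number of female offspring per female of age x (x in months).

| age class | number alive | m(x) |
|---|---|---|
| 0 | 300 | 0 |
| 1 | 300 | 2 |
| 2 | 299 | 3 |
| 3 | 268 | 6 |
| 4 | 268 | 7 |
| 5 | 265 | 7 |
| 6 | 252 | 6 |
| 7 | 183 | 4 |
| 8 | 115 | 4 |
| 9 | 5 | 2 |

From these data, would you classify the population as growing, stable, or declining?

growing

lx = nx/n0 = nx/300: 1, 1, 0.99667…, 0.89333…, 0.89333…, 0.88333…, 0.84, 0.61, 0.38333…, 0.01667…
R0 = Σ lx·mx = 0 + 2 + 2.99… + 5.36… + 6.253333… + 6.183333… + 5.04 + 2.44 + 1.533333… + 0.033333… = 31.833333…
R0 > 1, so the population is growing.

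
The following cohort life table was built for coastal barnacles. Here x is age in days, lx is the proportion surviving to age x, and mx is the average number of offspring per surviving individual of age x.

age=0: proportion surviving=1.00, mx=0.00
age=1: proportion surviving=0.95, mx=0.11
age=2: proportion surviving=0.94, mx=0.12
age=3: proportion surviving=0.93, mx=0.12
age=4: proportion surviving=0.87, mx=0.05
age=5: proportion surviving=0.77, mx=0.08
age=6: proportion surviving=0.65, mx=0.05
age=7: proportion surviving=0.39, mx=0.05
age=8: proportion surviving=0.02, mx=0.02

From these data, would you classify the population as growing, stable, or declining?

declining

R0 = Σ lx·mx = 0 + 0.1045 + 0.1128 + 0.1116 + 0.0435 + 0.0616 + 0.0325 + 0.0195 + 0.0004 = 0.4864
R0 < 1, so the population is declining.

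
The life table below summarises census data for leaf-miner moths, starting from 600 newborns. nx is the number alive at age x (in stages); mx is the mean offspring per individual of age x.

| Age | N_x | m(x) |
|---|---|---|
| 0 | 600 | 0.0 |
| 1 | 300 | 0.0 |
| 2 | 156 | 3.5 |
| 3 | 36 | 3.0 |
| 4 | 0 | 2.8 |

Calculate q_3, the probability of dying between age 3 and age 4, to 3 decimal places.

lx = nx/n0 = nx/600: 1, 0.5, 0.26, 0.06, 0
q_3 = (l_3 − l_4) / l_3 = (0.06 − 0) / 0.06
     = 0.06 / 0.06 = 1 → 1.000

1.000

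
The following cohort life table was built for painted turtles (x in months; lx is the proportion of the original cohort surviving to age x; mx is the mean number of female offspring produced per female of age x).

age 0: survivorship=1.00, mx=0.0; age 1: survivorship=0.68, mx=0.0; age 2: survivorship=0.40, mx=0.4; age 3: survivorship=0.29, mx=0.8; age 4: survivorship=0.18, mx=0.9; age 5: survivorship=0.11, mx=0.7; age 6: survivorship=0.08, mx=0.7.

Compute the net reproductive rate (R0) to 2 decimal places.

lx·mx by age: 0, 0, 0.16, 0.232, 0.162, 0.077, 0.056
R0 = Σ lx·mx = 0.687 → 0.69

0.69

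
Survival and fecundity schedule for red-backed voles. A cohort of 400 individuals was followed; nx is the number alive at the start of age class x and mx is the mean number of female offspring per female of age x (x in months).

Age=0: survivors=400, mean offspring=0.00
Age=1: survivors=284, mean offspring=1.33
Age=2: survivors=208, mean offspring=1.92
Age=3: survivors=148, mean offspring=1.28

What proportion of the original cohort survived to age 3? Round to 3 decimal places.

l_3 = n_3/n_0 = 148/400 = 0.37 → 0.370

0.370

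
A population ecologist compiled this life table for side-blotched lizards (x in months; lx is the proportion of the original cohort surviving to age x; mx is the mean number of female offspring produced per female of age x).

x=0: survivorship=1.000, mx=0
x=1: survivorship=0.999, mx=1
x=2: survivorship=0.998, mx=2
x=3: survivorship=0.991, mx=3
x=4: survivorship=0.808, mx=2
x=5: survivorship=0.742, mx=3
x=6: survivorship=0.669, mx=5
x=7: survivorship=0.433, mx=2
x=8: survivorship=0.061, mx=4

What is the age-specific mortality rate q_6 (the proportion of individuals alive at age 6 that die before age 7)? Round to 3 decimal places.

0.353

q_6 = (l_6 − l_7) / l_6 = (0.669 − 0.433) / 0.669
     = 0.236 / 0.669 = 0.352765… → 0.353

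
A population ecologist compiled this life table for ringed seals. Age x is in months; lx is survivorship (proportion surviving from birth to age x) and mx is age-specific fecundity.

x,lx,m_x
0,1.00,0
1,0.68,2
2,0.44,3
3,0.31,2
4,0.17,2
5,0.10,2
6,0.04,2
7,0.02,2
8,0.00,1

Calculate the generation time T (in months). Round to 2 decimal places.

2.27

lx·mx: 0, 1.36, 1.32, 0.62, 0.34, 0.2, 0.08, 0.04, 0 → R0 = 3.96
x·lx·mx: 0, 1.36, 2.64, 1.86, 1.36, 1, 0.48, 0.28, 0 → Σ = 8.98
T = 8.98 / 3.96 = 2.267677… → 2.27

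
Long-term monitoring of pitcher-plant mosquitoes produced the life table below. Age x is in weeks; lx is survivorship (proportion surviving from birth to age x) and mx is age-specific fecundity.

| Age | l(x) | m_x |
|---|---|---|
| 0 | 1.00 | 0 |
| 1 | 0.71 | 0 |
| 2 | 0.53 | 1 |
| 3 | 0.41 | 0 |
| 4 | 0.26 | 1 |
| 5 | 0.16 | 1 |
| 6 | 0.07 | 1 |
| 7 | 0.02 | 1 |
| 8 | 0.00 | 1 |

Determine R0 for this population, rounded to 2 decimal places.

lx·mx by age: 0, 0, 0.53, 0, 0.26, 0.16, 0.07, 0.02, 0
R0 = Σ lx·mx = 1.04 → 1.04

1.04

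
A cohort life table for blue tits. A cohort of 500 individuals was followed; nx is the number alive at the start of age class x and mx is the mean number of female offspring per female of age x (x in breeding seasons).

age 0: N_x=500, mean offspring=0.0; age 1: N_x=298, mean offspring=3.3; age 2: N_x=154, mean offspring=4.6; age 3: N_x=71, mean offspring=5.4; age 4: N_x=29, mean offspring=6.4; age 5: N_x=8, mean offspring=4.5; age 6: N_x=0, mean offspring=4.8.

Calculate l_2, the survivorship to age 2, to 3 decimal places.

l_2 = n_2/n_0 = 154/500 = 0.308 → 0.308

0.308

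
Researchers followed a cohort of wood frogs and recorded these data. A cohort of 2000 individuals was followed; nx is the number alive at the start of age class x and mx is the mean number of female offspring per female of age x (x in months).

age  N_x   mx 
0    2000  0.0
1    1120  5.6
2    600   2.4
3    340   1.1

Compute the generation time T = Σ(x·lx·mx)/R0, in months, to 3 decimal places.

1.271

lx = nx/n0 = nx/2000: 1, 0.56, 0.3, 0.17
lx·mx: 0, 3.136, 0.72, 0.187 → R0 = 4.043
x·lx·mx: 0, 3.136, 1.44, 0.561 → Σ = 5.137
T = 5.137 / 4.043 = 1.270591… → 1.271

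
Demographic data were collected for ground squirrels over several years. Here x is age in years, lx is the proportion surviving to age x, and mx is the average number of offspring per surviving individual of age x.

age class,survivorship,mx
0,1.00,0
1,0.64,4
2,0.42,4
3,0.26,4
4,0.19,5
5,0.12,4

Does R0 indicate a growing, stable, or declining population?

growing

R0 = Σ lx·mx = 0 + 2.56 + 1.68 + 1.04 + 0.95 + 0.48 = 6.71
R0 > 1, so the population is growing.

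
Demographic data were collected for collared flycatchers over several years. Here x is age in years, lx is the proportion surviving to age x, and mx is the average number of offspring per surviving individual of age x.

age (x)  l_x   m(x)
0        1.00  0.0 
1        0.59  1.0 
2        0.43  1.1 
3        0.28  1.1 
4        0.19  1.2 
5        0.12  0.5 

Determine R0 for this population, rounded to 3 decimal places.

1.659

lx·mx by age: 0, 0.59, 0.473, 0.308, 0.228, 0.06
R0 = Σ lx·mx = 1.659 → 1.659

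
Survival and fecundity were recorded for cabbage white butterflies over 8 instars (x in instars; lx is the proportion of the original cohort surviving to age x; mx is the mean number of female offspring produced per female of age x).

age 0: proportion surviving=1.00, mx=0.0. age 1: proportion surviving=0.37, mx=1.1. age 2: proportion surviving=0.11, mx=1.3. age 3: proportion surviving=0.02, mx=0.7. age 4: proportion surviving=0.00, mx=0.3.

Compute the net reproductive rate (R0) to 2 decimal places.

0.56

lx·mx by age: 0, 0.407, 0.143, 0.014, 0
R0 = Σ lx·mx = 0.564 → 0.56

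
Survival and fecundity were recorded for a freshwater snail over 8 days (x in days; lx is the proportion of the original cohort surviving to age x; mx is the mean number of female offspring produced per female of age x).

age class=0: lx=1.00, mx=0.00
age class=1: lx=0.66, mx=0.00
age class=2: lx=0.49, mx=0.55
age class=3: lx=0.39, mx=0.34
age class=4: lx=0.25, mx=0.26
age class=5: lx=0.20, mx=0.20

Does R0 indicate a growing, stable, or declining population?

R0 = Σ lx·mx = 0 + 0 + 0.2695 + 0.1326 + 0.065 + 0.04 = 0.5071
R0 < 1, so the population is declining.

declining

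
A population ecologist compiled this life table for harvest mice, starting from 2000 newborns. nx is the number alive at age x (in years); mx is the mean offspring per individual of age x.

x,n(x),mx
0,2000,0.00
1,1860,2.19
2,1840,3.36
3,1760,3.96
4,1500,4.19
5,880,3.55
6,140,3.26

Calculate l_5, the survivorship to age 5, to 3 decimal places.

l_5 = n_5/n_0 = 880/2000 = 0.44 → 0.440

0.440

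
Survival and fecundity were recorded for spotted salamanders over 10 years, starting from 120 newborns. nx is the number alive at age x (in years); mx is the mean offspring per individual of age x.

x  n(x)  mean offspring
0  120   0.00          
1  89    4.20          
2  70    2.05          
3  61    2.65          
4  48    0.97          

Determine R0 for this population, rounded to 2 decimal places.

lx = nx/n0 = nx/120: 1, 0.74167…, 0.58333…, 0.50833…, 0.4
lx·mx by age: 0, 3.115…, 1.195833…, 1.347083…, 0.388
R0 = Σ lx·mx = 6.045917… → 6.05

6.05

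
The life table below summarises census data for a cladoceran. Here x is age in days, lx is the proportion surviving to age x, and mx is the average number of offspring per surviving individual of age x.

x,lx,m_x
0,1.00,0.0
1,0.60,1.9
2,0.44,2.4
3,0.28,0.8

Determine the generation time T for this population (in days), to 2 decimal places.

lx·mx: 0, 1.14, 1.056, 0.224 → R0 = 2.42
x·lx·mx: 0, 1.14, 2.112, 0.672 → Σ = 3.924
T = 3.924 / 2.42 = 1.621488… → 1.62

1.62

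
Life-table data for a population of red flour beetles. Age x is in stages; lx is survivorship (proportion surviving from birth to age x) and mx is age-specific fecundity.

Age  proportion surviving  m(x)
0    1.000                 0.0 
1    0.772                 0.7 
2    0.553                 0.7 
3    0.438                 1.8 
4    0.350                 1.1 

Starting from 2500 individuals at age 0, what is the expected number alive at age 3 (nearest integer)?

Expected survivors = N0 · l_3 = 2500 × 0.438 = 1095 → 1095

1095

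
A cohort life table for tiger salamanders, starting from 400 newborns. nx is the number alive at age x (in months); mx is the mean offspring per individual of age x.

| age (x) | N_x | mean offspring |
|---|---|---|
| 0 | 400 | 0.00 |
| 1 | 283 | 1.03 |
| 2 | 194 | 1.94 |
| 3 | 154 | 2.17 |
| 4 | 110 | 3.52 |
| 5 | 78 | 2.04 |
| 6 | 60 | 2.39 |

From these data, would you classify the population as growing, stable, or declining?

lx = nx/n0 = nx/400: 1, 0.7075, 0.485, 0.385, 0.275, 0.195, 0.15
R0 = Σ lx·mx = 0 + 0.728725 + 0.9409 + 0.83545 + 0.968 + 0.3978 + 0.3585 = 4.229375
R0 > 1, so the population is growing.

growing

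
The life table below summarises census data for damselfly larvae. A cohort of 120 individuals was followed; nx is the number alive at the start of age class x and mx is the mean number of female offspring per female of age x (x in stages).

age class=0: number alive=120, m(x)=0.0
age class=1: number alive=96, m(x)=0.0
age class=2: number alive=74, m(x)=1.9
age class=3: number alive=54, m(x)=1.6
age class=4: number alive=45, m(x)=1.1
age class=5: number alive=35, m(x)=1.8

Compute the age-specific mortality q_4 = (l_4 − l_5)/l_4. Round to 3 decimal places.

lx = nx/n0 = nx/120: 1, 0.8, 0.61667…, 0.45, 0.375, 0.29167…
q_4 = (l_4 − l_5) / l_4 = (0.375 − 0.291667…) / 0.375
     = 0.083333… / 0.375 = 0.222222… → 0.222

0.222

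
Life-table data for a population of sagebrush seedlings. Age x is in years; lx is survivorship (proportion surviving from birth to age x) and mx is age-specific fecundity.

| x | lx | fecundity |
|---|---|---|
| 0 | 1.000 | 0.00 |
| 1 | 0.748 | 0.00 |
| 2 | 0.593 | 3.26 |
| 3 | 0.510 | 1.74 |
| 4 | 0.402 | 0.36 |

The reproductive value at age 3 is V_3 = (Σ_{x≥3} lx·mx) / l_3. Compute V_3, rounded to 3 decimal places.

2.024

lx·mx for x ≥ 3: 0.8874, 0.14472 → sum = 1.03212
V_3 = 1.03212 / l_3 = 1.03212 / 0.51 = 2.023765… → 2.024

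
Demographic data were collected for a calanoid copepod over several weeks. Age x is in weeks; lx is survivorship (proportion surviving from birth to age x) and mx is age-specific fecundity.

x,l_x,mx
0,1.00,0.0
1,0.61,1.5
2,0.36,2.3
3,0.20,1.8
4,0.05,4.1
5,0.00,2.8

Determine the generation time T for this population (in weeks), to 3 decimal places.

1.937

lx·mx: 0, 0.915, 0.828, 0.36, 0.205, 0 → R0 = 2.308
x·lx·mx: 0, 0.915, 1.656, 1.08, 0.82, 0 → Σ = 4.471
T = 4.471 / 2.308 = 1.937175… → 1.937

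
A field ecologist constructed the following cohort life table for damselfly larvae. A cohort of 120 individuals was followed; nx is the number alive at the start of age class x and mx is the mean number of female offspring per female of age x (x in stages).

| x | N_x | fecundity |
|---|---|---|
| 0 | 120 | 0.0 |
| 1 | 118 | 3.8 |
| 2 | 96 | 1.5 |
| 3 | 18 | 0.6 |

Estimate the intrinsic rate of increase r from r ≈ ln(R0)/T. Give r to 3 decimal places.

1.267

lx = nx/n0 = nx/120: 1, 0.98333…, 0.8, 0.15
R0 = Σ lx·mx = 0 + 3.73667… + 1.2 + 0.09 = 5.026667…
Σ x·lx·mx = 6.406667…; T = 6.406667…/5.026667… = 1.27454…
r ≈ ln(R0)/T = ln(5.026667…)/1.27454… = 1.26694… → 1.267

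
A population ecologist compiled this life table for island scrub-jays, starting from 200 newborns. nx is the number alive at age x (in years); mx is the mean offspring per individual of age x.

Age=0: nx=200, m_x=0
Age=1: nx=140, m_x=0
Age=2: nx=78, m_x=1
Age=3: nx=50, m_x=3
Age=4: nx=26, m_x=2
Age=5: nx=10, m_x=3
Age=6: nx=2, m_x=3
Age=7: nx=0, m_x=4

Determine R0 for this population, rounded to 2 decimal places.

lx = nx/n0 = nx/200: 1, 0.7, 0.39, 0.25, 0.13, 0.05, 0.01, 0
lx·mx by age: 0, 0, 0.39, 0.75, 0.26, 0.15, 0.03, 0
R0 = Σ lx·mx = 1.58 → 1.58

1.58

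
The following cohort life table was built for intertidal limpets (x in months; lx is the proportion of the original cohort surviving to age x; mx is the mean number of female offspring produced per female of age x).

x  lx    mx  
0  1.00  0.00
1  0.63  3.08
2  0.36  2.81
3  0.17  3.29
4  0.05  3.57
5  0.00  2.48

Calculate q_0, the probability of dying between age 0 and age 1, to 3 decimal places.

0.370

q_0 = (l_0 − l_1) / l_0 = (1 − 0.63) / 1
     = 0.37 / 1 = 0.37 → 0.370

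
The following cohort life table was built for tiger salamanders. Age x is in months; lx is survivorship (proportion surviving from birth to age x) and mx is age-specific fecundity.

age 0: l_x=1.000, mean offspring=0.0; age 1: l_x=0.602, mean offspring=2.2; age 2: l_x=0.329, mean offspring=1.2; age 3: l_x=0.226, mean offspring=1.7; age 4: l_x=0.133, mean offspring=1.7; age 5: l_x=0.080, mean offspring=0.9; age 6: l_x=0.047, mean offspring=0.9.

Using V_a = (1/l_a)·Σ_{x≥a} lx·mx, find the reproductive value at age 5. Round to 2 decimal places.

lx·mx for x ≥ 5: 0.072, 0.0423 → sum = 0.1143
V_5 = 0.1143 / l_5 = 0.1143 / 0.08 = 1.42875 → 1.43

1.43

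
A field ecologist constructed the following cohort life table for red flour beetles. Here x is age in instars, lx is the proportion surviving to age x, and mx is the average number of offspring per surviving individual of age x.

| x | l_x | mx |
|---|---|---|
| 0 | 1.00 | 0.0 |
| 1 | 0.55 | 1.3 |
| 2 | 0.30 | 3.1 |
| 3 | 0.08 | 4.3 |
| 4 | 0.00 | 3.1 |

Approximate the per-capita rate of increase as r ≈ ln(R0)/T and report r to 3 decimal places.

R0 = Σ lx·mx = 0 + 0.715 + 0.93 + 0.344 + 0 = 1.989
Σ x·lx·mx = 3.607; T = 3.607/1.989 = 1.81347…
r ≈ ln(R0)/T = ln(1.989)/1.81347… = 0.37918… → 0.379

0.379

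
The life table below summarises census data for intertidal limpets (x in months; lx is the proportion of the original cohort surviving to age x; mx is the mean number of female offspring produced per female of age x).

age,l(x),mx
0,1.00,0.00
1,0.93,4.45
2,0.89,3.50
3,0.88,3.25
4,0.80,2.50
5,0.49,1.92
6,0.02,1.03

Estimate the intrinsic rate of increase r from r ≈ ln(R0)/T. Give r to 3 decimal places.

1.058

R0 = Σ lx·mx = 0 + 4.1385 + 3.115 + 2.86 + 2 + 0.9408 + 0.0206 = 13.0749
Σ x·lx·mx = 31.7761; T = 31.7761/13.0749 = 2.43031…
r ≈ ln(R0)/T = ln(13.0749)/2.43031… = 1.05776… → 1.058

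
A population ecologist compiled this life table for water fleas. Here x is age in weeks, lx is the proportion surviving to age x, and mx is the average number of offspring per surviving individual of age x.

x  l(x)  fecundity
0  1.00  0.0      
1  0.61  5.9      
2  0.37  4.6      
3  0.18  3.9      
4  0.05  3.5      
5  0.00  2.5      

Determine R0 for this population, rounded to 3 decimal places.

lx·mx by age: 0, 3.599, 1.702, 0.702, 0.175, 0
R0 = Σ lx·mx = 6.178 → 6.178

6.178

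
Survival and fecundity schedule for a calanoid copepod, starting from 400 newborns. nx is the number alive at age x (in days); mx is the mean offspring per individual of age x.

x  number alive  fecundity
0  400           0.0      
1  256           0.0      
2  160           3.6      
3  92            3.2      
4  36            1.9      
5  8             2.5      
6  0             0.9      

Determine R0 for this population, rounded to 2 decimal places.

2.40

lx = nx/n0 = nx/400: 1, 0.64, 0.4, 0.23, 0.09, 0.02, 0
lx·mx by age: 0, 0, 1.44, 0.736, 0.171, 0.05, 0
R0 = Σ lx·mx = 2.397 → 2.40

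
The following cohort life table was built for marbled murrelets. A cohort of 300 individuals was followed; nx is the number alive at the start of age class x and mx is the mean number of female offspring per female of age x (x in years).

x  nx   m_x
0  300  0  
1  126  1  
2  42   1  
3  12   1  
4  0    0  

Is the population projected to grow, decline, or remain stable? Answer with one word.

declining

lx = nx/n0 = nx/300: 1, 0.42, 0.14, 0.04, 0
R0 = Σ lx·mx = 0 + 0.42 + 0.14 + 0.04 + 0 = 0.6
R0 < 1, so the population is declining.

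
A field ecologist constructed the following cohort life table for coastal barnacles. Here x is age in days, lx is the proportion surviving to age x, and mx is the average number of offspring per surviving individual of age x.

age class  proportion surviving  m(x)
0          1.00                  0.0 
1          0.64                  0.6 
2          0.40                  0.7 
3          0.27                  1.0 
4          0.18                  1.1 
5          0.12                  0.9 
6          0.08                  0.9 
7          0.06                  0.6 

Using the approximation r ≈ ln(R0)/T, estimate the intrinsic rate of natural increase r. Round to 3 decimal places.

0.107

R0 = Σ lx·mx = 0 + 0.384 + 0.28 + 0.27 + 0.198 + 0.108 + 0.072 + 0.036 = 1.348
Σ x·lx·mx = 3.77; T = 3.77/1.348 = 2.79674…
r ≈ ln(R0)/T = ln(1.348)/2.79674… = 0.10678… → 0.107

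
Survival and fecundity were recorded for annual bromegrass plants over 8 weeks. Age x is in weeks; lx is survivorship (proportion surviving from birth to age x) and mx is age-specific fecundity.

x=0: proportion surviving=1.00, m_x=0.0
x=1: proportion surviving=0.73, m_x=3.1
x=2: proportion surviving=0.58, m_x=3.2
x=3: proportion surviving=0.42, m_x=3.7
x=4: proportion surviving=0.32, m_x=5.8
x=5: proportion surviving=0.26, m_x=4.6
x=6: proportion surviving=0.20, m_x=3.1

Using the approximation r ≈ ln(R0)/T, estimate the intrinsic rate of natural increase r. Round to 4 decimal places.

0.7523

R0 = Σ lx·mx = 0 + 2.263 + 1.856 + 1.554 + 1.856 + 1.196 + 0.62 = 9.345
Σ x·lx·mx = 27.761; T = 27.761/9.345 = 2.97068…
r ≈ ln(R0)/T = ln(9.345)/2.97068… = 0.7523… → 0.7523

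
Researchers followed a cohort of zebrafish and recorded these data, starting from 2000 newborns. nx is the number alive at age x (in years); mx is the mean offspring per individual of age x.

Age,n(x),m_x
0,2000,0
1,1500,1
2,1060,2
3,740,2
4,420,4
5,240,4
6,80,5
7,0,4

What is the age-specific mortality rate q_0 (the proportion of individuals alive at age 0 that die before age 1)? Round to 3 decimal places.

0.250

lx = nx/n0 = nx/2000: 1, 0.75, 0.53, 0.37, 0.21, 0.12, 0.04, 0
q_0 = (l_0 − l_1) / l_0 = (1 − 0.75) / 1
     = 0.25 / 1 = 0.25 → 0.250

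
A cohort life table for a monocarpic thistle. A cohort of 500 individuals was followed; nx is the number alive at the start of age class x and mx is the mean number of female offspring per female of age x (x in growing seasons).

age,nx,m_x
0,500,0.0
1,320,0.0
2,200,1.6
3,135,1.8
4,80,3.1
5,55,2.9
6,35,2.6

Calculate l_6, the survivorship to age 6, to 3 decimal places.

0.070

l_6 = n_6/n_0 = 35/500 = 0.07 → 0.070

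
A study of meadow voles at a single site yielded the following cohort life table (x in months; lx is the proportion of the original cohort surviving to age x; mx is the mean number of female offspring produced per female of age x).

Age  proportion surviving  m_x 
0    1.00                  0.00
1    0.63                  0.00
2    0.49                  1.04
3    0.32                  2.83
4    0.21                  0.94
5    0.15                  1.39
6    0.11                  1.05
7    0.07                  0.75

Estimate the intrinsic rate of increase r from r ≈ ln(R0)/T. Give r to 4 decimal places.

0.2064

R0 = Σ lx·mx = 0 + 0 + 0.5096 + 0.9056 + 0.1974 + 0.2085 + 0.1155 + 0.0525 = 1.9891
Σ x·lx·mx = 6.6286; T = 6.6286/1.9891 = 3.33246…
r ≈ ln(R0)/T = ln(1.9891)/3.33246… = 0.206359… → 0.2064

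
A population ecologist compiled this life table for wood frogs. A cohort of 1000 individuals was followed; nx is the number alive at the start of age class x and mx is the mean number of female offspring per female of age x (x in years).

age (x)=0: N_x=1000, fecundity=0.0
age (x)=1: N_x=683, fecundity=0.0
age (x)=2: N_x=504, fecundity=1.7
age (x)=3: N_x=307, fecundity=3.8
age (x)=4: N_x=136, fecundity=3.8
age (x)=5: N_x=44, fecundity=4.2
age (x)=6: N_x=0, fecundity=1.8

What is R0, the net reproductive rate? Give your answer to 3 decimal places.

2.725

lx = nx/n0 = nx/1000: 1, 0.683, 0.504, 0.307, 0.136, 0.044, 0
lx·mx by age: 0, 0, 0.8568, 1.1666, 0.5168, 0.1848, 0
R0 = Σ lx·mx = 2.725 → 2.725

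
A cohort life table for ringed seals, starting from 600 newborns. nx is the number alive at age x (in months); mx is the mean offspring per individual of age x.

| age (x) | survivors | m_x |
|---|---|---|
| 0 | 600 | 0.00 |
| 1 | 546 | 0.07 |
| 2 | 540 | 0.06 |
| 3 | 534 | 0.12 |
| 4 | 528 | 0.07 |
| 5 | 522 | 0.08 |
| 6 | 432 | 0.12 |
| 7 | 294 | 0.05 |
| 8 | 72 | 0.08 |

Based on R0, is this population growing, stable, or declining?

declining

lx = nx/n0 = nx/600: 1, 0.91, 0.9, 0.89, 0.88, 0.87, 0.72, 0.49, 0.12
R0 = Σ lx·mx = 0 + 0.0637 + 0.054 + 0.1068 + 0.0616 + 0.0696 + 0.0864 + 0.0245 + 0.0096 = 0.4762
R0 < 1, so the population is declining.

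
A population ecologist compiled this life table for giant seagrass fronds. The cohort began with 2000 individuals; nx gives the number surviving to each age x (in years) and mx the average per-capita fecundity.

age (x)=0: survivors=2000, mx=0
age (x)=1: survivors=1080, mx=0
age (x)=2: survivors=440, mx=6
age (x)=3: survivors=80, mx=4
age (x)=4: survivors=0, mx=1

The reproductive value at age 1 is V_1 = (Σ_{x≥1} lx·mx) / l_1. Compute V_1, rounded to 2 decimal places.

lx = nx/n0 = nx/2000: 1, 0.54, 0.22, 0.04, 0
lx·mx for x ≥ 1: 0, 1.32, 0.16, 0 → sum = 1.48
V_1 = 1.48 / l_1 = 1.48 / 0.54 = 2.740741… → 2.74

2.74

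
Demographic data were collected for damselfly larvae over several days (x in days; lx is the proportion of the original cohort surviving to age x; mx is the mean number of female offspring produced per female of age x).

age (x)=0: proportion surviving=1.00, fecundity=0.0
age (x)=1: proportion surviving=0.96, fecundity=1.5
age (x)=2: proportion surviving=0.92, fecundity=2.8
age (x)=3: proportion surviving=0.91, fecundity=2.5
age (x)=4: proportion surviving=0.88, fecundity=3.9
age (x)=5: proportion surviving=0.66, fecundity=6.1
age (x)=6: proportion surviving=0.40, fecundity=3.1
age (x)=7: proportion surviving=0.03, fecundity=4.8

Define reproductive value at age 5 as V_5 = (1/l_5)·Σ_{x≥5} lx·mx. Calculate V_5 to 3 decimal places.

8.197

lx·mx for x ≥ 5: 4.026, 1.24, 0.144 → sum = 5.41
V_5 = 5.41 / l_5 = 5.41 / 0.66 = 8.19697… → 8.197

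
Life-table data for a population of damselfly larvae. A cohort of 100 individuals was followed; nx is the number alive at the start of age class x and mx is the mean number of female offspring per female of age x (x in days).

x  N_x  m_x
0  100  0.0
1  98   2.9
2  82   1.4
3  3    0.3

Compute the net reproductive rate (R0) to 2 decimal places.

4.00

lx = nx/n0 = nx/100: 1, 0.98, 0.82, 0.03
lx·mx by age: 0, 2.842, 1.148, 0.009
R0 = Σ lx·mx = 3.999 → 4.00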